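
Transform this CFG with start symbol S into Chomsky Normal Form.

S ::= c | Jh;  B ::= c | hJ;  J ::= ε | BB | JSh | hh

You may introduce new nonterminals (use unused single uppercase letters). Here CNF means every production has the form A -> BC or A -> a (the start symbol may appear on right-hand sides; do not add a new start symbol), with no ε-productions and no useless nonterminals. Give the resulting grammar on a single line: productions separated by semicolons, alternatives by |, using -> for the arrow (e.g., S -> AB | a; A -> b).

S -> c | h | JA; A -> h; B -> c | h | AJ; C -> SA; J -> AA | BB | JC | SA

Nullable: {J}; after ε-elimination: S -> c | h | Jh; B -> c | h | hJ; J -> BB | Sh | hh | JSh.
No unit productions to eliminate.
TERM: introduce A -> h and substitute in every rule of length ≥2.
BIN: J -> JSA becomes J -> JC, C -> SA.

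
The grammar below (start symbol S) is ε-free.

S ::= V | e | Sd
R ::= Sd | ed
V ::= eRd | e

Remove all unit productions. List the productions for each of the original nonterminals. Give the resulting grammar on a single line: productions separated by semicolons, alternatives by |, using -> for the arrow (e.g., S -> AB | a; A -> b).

S -> e | Sd | eRd; R -> Sd | ed; V -> e | eRd

Unit productions: S->V.
Unit pairs (A ⇒* B via units): (S,V).
S: inherits non-unit rules of {S, V} → Sd | e | eRd.
R: inherits non-unit rules of {R} → Sd | ed.
V: inherits non-unit rules of {V} → e | eRd.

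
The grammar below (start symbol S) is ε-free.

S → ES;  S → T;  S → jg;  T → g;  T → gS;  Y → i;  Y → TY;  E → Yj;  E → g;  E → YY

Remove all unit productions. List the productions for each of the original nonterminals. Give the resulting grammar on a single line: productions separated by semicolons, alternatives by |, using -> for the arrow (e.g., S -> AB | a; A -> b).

S -> g | ES | gS | jg; E -> g | YY | Yj; T -> g | gS; Y -> i | TY

Unit productions: S->T.
Unit pairs (A ⇒* B via units): (S,T).
S: inherits non-unit rules of {S, T} → ES | g | gS | jg.
E: inherits non-unit rules of {E} → YY | Yj | g.
T: inherits non-unit rules of {T} → g | gS.
Y: inherits non-unit rules of {Y} → TY | i.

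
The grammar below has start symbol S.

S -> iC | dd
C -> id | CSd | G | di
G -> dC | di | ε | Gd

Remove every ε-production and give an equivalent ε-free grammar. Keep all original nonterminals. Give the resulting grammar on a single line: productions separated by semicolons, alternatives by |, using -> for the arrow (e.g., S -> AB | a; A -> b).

Nullable set: {C, G}.
S -> iC: C nullable, giving i | iC.
C -> CSd: C nullable, giving CSd | Sd.
C -> G: G nullable, giving G.
Drop G -> ε.
G -> Gd: G nullable, giving Gd | d.
G -> dC: C nullable, giving d | dC.
Unchanged (no nullable symbols): S -> dd; C -> di; C -> id; G -> di.

S -> i | dd | iC; C -> G | Sd | di | id | CSd; G -> d | Gd | dC | di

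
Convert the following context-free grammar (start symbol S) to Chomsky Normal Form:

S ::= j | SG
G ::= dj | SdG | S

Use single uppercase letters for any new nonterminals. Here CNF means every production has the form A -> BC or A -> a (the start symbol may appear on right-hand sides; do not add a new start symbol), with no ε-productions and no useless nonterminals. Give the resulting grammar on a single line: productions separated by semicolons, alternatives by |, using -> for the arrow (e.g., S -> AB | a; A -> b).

S -> j | SG; A -> d; B -> j; C -> AG; G -> j | AB | SC | SG

No ε-productions.
After unit-elimination: S -> j | SG; G -> j | SG | dj | SdG.
TERM: introduce A -> d, B -> j and substitute in every rule of length ≥2.
BIN: G -> SAG becomes G -> SC, C -> AG.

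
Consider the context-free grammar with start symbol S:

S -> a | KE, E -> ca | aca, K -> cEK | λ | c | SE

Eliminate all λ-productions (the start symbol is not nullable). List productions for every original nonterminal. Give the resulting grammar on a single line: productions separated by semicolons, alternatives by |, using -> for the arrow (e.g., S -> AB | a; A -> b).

Nullable set: {K}.
S -> KE: K nullable, giving E | KE.
Drop K -> λ.
K -> cEK: K nullable, giving cE | cEK.
Unchanged (no nullable symbols): S -> a; E -> aca; E -> ca; K -> SE; K -> c.

S -> E | a | KE; E -> ca | aca; K -> c | SE | cE | cEK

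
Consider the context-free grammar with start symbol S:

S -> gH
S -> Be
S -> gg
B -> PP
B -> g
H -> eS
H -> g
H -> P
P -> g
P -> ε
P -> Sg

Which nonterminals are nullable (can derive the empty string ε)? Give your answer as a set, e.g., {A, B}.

{B, H, P}

Directly nullable (have an ε-rule): {P}.
B is nullable via B -> PP (every symbol on the right is already known nullable).
H is nullable via H -> P (every symbol on the right is already known nullable).
Not nullable: S — each has a terminal in every rule's right-hand side or depends on a non-nullable symbol.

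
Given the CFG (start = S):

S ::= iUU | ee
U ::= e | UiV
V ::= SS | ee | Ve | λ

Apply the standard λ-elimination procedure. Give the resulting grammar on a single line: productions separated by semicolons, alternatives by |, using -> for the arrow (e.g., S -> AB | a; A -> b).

Nullable set: {V}.
U -> UiV: V nullable, giving Ui | UiV.
Drop V -> λ.
V -> Ve: V nullable, giving Ve | e.
Unchanged (no nullable symbols): S -> ee; S -> iUU; U -> e; V -> SS; V -> ee.

S -> ee | iUU; U -> e | Ui | UiV; V -> e | SS | Ve | ee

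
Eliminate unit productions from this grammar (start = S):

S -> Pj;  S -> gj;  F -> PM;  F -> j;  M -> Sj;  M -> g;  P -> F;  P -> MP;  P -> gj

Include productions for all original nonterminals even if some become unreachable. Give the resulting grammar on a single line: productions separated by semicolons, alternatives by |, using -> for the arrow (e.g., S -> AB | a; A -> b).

Unit productions: P->F.
Unit pairs (A ⇒* B via units): (P,F).
S: inherits non-unit rules of {S} → Pj | gj.
F: inherits non-unit rules of {F} → PM | j.
M: inherits non-unit rules of {M} → Sj | g.
P: inherits non-unit rules of {F, P} → MP | PM | gj | j.

S -> Pj | gj; F -> j | PM; M -> g | Sj; P -> j | MP | PM | gj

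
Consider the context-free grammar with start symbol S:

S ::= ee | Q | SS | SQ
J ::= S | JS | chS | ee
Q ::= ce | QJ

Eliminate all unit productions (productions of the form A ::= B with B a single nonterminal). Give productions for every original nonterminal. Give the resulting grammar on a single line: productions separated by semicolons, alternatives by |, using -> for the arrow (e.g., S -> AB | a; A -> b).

Unit productions: J->S, S->Q.
Unit pairs (A ⇒* B via units): (J,Q), (J,S), (S,Q).
S: inherits non-unit rules of {Q, S} → QJ | SQ | SS | ce | ee.
J: inherits non-unit rules of {J, Q, S} → JS | QJ | SQ | SS | ce | chS | ee.
Q: inherits non-unit rules of {Q} → QJ | ce.

S -> QJ | SQ | SS | ce | ee; J -> JS | QJ | SQ | SS | ce | ee | chS; Q -> QJ | ce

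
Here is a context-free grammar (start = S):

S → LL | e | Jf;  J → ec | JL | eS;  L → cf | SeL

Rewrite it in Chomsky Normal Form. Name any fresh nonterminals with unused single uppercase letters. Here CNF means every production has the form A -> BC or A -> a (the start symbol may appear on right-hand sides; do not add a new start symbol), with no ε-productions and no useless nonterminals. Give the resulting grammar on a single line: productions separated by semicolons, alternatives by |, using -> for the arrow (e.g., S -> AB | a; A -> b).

S -> e | JC | LL; A -> e; B -> c; C -> f; D -> AL; J -> AB | AS | JL; L -> BC | SD

No ε-productions.
No unit productions to eliminate.
TERM: introduce B -> c, A -> e, C -> f and substitute in every rule of length ≥2.
BIN: L -> SAL becomes L -> SD, D -> AL.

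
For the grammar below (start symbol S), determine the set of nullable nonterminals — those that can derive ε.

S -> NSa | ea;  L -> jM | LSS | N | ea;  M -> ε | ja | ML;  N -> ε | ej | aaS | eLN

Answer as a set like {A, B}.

{L, M, N}

Directly nullable (have an ε-rule): {M, N}.
L is nullable via L -> N (every symbol on the right is already known nullable).
Not nullable: S — each has a terminal in every rule's right-hand side or depends on a non-nullable symbol.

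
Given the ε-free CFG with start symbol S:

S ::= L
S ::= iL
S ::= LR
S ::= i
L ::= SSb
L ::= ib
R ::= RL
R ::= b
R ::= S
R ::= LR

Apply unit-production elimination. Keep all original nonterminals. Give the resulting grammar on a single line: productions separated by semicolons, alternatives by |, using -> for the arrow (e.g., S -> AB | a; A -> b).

S -> i | LR | iL | ib | SSb; L -> ib | SSb; R -> b | i | LR | RL | iL | ib | SSb

Unit productions: R->S, S->L.
Unit pairs (A ⇒* B via units): (R,L), (R,S), (S,L).
S: inherits non-unit rules of {L, S} → LR | SSb | i | iL | ib.
L: inherits non-unit rules of {L} → SSb | ib.
R: inherits non-unit rules of {L, R, S} → LR | RL | SSb | b | i | iL | ib.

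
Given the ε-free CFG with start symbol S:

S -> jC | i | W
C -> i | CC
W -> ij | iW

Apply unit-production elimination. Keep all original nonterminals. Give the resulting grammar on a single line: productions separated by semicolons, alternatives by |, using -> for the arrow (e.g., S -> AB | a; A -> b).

S -> i | iW | ij | jC; C -> i | CC; W -> iW | ij

Unit productions: S->W.
Unit pairs (A ⇒* B via units): (S,W).
S: inherits non-unit rules of {S, W} → i | iW | ij | jC.
C: inherits non-unit rules of {C} → CC | i.
W: inherits non-unit rules of {W} → iW | ij.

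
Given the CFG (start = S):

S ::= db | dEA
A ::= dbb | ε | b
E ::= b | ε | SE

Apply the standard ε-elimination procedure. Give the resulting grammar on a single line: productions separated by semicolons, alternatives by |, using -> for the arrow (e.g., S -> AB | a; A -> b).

Nullable set: {A, E}.
S -> dEA: E, A nullable, giving d | dA | dE | dEA.
Drop A -> ε.
Drop E -> ε.
E -> SE: E nullable, giving S | SE.
Unchanged (no nullable symbols): S -> db; A -> b; A -> dbb; E -> b.

S -> d | dA | dE | db | dEA; A -> b | dbb; E -> S | b | SE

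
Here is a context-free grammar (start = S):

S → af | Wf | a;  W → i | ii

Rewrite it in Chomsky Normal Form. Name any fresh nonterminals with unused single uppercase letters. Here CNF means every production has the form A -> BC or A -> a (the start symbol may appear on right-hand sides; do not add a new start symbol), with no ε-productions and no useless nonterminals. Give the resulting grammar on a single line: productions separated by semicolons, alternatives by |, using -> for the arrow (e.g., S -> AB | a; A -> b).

S -> a | BA | WA; A -> f; B -> a; C -> i; W -> i | CC

No ε-productions.
No unit productions to eliminate.
TERM: introduce B -> a, A -> f, C -> i and substitute in every rule of length ≥2.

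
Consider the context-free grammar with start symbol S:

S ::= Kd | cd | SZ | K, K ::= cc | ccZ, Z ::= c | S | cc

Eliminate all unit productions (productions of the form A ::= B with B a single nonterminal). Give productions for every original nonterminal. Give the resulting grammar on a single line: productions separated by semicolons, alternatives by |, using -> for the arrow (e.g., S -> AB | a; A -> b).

S -> Kd | SZ | cc | cd | ccZ; K -> cc | ccZ; Z -> c | Kd | SZ | cc | cd | ccZ

Unit productions: S->K, Z->S.
Unit pairs (A ⇒* B via units): (S,K), (Z,K), (Z,S).
S: inherits non-unit rules of {K, S} → Kd | SZ | cc | ccZ | cd.
K: inherits non-unit rules of {K} → cc | ccZ.
Z: inherits non-unit rules of {K, S, Z} → Kd | SZ | c | cc | ccZ | cd.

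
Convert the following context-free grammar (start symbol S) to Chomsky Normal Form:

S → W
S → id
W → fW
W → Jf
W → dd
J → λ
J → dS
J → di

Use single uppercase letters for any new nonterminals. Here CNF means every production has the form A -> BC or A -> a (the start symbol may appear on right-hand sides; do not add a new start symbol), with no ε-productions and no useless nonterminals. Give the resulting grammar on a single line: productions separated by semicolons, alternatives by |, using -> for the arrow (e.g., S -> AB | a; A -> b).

Nullable: {J}; after ε-elimination: S -> W | id; J -> dS | di; W -> f | Jf | dd | fW.
After unit-elimination: S -> f | Jf | dd | fW | id; J -> dS | di; W -> f | Jf | dd | fW.
TERM: introduce A -> d, C -> f, B -> i and substitute in every rule of length ≥2.

S -> f | AA | BA | CW | JC; A -> d; B -> i; C -> f; J -> AB | AS; W -> f | AA | CW | JC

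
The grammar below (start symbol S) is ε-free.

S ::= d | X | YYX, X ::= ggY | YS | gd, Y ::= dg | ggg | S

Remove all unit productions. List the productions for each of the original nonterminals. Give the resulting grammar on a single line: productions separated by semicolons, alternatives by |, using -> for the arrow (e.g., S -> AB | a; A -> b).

Unit productions: S->X, Y->S.
Unit pairs (A ⇒* B via units): (S,X), (Y,S), (Y,X).
S: inherits non-unit rules of {S, X} → YS | YYX | d | gd | ggY.
X: inherits non-unit rules of {X} → YS | gd | ggY.
Y: inherits non-unit rules of {S, X, Y} → YS | YYX | d | dg | gd | ggY | ggg.

S -> d | YS | gd | YYX | ggY; X -> YS | gd | ggY; Y -> d | YS | dg | gd | YYX | ggY | ggg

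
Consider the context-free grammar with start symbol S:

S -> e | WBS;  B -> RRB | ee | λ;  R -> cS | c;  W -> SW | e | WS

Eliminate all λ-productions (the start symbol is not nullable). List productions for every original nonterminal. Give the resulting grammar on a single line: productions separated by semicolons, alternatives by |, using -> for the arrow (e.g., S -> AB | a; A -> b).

Nullable set: {B}.
S -> WBS: B nullable, giving WBS | WS.
Drop B -> λ.
B -> RRB: B nullable, giving RR | RRB.
Unchanged (no nullable symbols): S -> e; B -> ee; R -> c; R -> cS; W -> SW; W -> WS; W -> e.

S -> e | WS | WBS; B -> RR | ee | RRB; R -> c | cS; W -> e | SW | WS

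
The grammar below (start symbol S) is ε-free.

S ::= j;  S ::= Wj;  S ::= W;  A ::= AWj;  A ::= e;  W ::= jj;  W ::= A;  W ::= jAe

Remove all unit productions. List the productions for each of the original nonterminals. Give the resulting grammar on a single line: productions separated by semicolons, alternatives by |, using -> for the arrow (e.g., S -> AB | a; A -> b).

S -> e | j | Wj | jj | AWj | jAe; A -> e | AWj; W -> e | jj | AWj | jAe

Unit productions: S->W, W->A.
Unit pairs (A ⇒* B via units): (S,A), (S,W), (W,A).
S: inherits non-unit rules of {A, S, W} → AWj | Wj | e | j | jAe | jj.
A: inherits non-unit rules of {A} → AWj | e.
W: inherits non-unit rules of {A, W} → AWj | e | jAe | jj.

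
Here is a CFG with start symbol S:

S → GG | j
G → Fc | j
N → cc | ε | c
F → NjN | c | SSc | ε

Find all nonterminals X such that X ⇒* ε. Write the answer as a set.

{F, N}

Directly nullable (have an ε-rule): {F, N}.
Not nullable: G, S — each has a terminal in every rule's right-hand side or depends on a non-nullable symbol.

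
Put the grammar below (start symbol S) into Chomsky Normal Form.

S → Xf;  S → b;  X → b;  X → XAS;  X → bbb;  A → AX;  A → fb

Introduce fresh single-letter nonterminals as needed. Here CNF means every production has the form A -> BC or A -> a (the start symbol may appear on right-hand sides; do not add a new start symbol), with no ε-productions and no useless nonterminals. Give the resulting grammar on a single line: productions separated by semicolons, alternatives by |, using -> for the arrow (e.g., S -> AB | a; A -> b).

No ε-productions.
No unit productions to eliminate.
TERM: introduce C -> b, B -> f and substitute in every rule of length ≥2.
BIN: X -> CCC becomes X -> CD, D -> CC; X -> XAS becomes X -> XE, E -> AS.

S -> b | XB; A -> AX | BC; B -> f; C -> b; D -> CC; E -> AS; X -> b | CD | XE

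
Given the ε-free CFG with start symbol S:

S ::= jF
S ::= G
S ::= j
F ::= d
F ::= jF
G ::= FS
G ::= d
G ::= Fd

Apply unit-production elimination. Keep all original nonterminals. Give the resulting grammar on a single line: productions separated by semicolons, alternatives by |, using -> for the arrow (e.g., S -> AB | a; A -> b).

Unit productions: S->G.
Unit pairs (A ⇒* B via units): (S,G).
S: inherits non-unit rules of {G, S} → FS | Fd | d | j | jF.
F: inherits non-unit rules of {F} → d | jF.
G: inherits non-unit rules of {G} → FS | Fd | d.

S -> d | j | FS | Fd | jF; F -> d | jF; G -> d | FS | Fd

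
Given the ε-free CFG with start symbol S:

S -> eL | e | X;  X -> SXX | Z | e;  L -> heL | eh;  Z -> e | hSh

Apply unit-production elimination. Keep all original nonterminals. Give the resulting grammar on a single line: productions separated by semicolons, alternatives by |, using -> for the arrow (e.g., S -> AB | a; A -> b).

Unit productions: S->X, X->Z.
Unit pairs (A ⇒* B via units): (S,X), (S,Z), (X,Z).
S: inherits non-unit rules of {S, X, Z} → SXX | e | eL | hSh.
L: inherits non-unit rules of {L} → eh | heL.
X: inherits non-unit rules of {X, Z} → SXX | e | hSh.
Z: inherits non-unit rules of {Z} → e | hSh.

S -> e | eL | SXX | hSh; L -> eh | heL; X -> e | SXX | hSh; Z -> e | hSh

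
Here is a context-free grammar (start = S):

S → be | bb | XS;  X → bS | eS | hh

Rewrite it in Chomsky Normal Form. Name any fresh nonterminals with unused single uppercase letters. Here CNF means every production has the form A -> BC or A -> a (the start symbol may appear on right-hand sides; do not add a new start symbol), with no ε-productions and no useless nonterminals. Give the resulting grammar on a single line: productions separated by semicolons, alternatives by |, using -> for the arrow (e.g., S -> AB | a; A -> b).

No ε-productions.
No unit productions to eliminate.
TERM: introduce A -> b, B -> e, C -> h and substitute in every rule of length ≥2.

S -> AA | AB | XS; A -> b; B -> e; C -> h; X -> AS | BS | CC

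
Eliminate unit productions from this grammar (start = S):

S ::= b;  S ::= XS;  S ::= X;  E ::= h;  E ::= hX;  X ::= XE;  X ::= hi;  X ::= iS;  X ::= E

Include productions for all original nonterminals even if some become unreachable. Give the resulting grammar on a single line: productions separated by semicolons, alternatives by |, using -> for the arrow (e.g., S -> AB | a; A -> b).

S -> b | h | XE | XS | hX | hi | iS; E -> h | hX; X -> h | XE | hX | hi | iS

Unit productions: S->X, X->E.
Unit pairs (A ⇒* B via units): (S,E), (S,X), (X,E).
S: inherits non-unit rules of {E, S, X} → XE | XS | b | h | hX | hi | iS.
E: inherits non-unit rules of {E} → h | hX.
X: inherits non-unit rules of {E, X} → XE | h | hX | hi | iS.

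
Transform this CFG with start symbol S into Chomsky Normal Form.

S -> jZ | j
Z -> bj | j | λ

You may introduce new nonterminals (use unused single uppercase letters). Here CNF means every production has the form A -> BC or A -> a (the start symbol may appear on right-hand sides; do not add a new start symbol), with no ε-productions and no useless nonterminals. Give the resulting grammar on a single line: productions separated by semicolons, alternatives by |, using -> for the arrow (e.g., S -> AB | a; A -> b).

S -> j | AZ; A -> j; B -> b; Z -> j | BA

Nullable: {Z}; after ε-elimination: S -> j | jZ; Z -> j | bj.
No unit productions to eliminate.
TERM: introduce B -> b, A -> j and substitute in every rule of length ≥2.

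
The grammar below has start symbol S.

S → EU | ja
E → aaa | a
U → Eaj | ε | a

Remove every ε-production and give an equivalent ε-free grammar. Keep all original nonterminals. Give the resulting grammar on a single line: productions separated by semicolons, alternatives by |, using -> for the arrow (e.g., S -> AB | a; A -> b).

S -> E | EU | ja; E -> a | aaa; U -> a | Eaj

Nullable set: {U}.
S -> EU: U nullable, giving E | EU.
Drop U -> ε.
Unchanged (no nullable symbols): S -> ja; E -> a; E -> aaa; U -> Eaj; U -> a.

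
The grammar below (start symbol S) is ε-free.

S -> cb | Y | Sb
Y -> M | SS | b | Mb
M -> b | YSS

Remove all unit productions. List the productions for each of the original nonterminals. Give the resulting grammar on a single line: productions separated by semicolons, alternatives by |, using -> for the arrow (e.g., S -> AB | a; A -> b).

Unit productions: S->Y, Y->M.
Unit pairs (A ⇒* B via units): (S,M), (S,Y), (Y,M).
S: inherits non-unit rules of {M, S, Y} → Mb | SS | Sb | YSS | b | cb.
M: inherits non-unit rules of {M} → YSS | b.
Y: inherits non-unit rules of {M, Y} → Mb | SS | YSS | b.

S -> b | Mb | SS | Sb | cb | YSS; M -> b | YSS; Y -> b | Mb | SS | YSS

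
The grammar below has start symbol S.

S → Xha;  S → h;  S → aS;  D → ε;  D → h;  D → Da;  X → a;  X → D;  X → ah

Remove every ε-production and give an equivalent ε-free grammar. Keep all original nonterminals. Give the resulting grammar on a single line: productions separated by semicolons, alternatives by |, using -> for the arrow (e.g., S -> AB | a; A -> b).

S -> h | aS | ha | Xha; D -> a | h | Da; X -> D | a | ah

Nullable set: {D, X}.
S -> Xha: X nullable, giving Xha | ha.
Drop D -> ε.
D -> Da: D nullable, giving Da | a.
X -> D: D nullable, giving D.
Unchanged (no nullable symbols): S -> aS; S -> h; D -> h; X -> a; X -> ah.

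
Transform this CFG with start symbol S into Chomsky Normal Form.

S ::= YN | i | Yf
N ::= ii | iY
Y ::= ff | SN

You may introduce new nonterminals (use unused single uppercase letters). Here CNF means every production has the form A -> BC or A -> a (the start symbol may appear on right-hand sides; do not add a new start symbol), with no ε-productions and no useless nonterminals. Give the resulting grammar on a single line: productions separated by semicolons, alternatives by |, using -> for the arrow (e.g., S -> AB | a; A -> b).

No ε-productions.
No unit productions to eliminate.
TERM: introduce B -> f, A -> i and substitute in every rule of length ≥2.

S -> i | YB | YN; A -> i; B -> f; N -> AA | AY; Y -> BB | SN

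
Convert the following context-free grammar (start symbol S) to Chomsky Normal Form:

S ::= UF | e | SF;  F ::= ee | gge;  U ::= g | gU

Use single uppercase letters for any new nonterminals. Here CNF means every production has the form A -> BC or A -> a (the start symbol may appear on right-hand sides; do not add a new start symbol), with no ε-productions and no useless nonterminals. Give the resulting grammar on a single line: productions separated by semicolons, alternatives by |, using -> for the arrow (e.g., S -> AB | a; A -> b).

No ε-productions.
No unit productions to eliminate.
TERM: introduce A -> e, B -> g and substitute in every rule of length ≥2.
BIN: F -> BBA becomes F -> BC, C -> BA.

S -> e | SF | UF; A -> e; B -> g; C -> BA; F -> AA | BC; U -> g | BU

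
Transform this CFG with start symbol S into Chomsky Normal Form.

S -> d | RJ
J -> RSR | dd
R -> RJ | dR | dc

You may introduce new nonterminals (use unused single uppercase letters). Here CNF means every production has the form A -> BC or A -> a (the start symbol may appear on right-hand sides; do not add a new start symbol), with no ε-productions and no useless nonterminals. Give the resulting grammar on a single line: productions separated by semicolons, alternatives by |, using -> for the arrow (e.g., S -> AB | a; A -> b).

S -> d | RJ; A -> d; B -> c; C -> SR; J -> AA | RC; R -> AB | AR | RJ

No ε-productions.
No unit productions to eliminate.
TERM: introduce B -> c, A -> d and substitute in every rule of length ≥2.
BIN: J -> RSR becomes J -> RC, C -> SR.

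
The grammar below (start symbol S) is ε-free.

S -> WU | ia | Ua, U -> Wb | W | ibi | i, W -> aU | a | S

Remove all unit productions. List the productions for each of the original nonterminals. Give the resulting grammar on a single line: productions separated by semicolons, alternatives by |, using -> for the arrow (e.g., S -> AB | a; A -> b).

S -> Ua | WU | ia; U -> a | i | Ua | WU | Wb | aU | ia | ibi; W -> a | Ua | WU | aU | ia

Unit productions: U->W, W->S.
Unit pairs (A ⇒* B via units): (U,S), (U,W), (W,S).
S: inherits non-unit rules of {S} → Ua | WU | ia.
U: inherits non-unit rules of {S, U, W} → Ua | WU | Wb | a | aU | i | ia | ibi.
W: inherits non-unit rules of {S, W} → Ua | WU | a | aU | ia.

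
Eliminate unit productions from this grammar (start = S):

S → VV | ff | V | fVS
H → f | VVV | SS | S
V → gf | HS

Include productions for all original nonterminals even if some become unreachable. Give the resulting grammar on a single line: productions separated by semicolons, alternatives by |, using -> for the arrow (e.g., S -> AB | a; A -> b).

Unit productions: H->S, S->V.
Unit pairs (A ⇒* B via units): (H,S), (H,V), (S,V).
S: inherits non-unit rules of {S, V} → HS | VV | fVS | ff | gf.
H: inherits non-unit rules of {H, S, V} → HS | SS | VV | VVV | f | fVS | ff | gf.
V: inherits non-unit rules of {V} → HS | gf.

S -> HS | VV | ff | gf | fVS; H -> f | HS | SS | VV | ff | gf | VVV | fVS; V -> HS | gf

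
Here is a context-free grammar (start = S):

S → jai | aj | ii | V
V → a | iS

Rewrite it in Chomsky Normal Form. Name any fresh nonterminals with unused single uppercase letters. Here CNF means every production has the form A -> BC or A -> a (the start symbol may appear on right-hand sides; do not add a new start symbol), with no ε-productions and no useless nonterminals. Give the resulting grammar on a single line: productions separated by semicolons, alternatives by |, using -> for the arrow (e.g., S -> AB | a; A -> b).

S -> a | AB | BD | CC | CS; A -> a; B -> j; C -> i; D -> AC

No ε-productions.
After unit-elimination: S -> a | aj | iS | ii | jai; V -> a | iS.
TERM: introduce A -> a, C -> i, B -> j and substitute in every rule of length ≥2.
BIN: S -> BAC becomes S -> BD, D -> AC.
Drop unreachable/unproductive: V.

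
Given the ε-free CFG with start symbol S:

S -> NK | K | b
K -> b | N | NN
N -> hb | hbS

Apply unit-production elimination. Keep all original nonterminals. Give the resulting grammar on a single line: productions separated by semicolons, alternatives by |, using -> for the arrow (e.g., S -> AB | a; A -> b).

S -> b | NK | NN | hb | hbS; K -> b | NN | hb | hbS; N -> hb | hbS

Unit productions: K->N, S->K.
Unit pairs (A ⇒* B via units): (K,N), (S,K), (S,N).
S: inherits non-unit rules of {K, N, S} → NK | NN | b | hb | hbS.
K: inherits non-unit rules of {K, N} → NN | b | hb | hbS.
N: inherits non-unit rules of {N} → hb | hbS.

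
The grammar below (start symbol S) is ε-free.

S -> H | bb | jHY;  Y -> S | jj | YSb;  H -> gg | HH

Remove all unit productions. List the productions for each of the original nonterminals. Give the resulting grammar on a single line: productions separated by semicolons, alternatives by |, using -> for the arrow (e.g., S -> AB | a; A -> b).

S -> HH | bb | gg | jHY; H -> HH | gg; Y -> HH | bb | gg | jj | YSb | jHY

Unit productions: S->H, Y->S.
Unit pairs (A ⇒* B via units): (S,H), (Y,H), (Y,S).
S: inherits non-unit rules of {H, S} → HH | bb | gg | jHY.
H: inherits non-unit rules of {H} → HH | gg.
Y: inherits non-unit rules of {H, S, Y} → HH | YSb | bb | gg | jHY | jj.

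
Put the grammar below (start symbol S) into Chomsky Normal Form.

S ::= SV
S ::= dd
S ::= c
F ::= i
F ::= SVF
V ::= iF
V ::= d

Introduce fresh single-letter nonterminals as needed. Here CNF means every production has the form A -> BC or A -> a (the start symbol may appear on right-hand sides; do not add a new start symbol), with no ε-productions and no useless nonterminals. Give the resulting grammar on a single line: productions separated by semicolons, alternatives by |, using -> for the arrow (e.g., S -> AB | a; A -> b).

No ε-productions.
No unit productions to eliminate.
TERM: introduce A -> d, B -> i and substitute in every rule of length ≥2.
BIN: F -> SVF becomes F -> SC, C -> VF.

S -> c | AA | SV; A -> d; B -> i; C -> VF; F -> i | SC; V -> d | BF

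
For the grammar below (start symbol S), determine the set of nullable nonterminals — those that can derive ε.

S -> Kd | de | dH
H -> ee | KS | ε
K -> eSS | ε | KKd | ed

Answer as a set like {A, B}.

Directly nullable (have an ε-rule): {H, K}.
Not nullable: S — each has a terminal in every rule's right-hand side or depends on a non-nullable symbol.

{H, K}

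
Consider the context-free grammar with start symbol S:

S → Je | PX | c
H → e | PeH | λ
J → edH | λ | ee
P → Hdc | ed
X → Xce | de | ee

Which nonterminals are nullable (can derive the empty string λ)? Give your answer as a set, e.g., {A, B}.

{H, J}

Directly nullable (have an ε-rule): {H, J}.
Not nullable: P, S, X — each has a terminal in every rule's right-hand side or depends on a non-nullable symbol.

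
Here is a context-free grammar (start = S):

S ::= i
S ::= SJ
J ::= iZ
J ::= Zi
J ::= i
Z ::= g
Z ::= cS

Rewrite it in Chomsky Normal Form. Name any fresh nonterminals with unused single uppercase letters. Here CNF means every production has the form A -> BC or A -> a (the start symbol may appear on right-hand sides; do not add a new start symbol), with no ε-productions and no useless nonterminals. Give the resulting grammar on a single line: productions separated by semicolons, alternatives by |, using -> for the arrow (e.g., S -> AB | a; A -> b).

No ε-productions.
No unit productions to eliminate.
TERM: introduce B -> c, A -> i and substitute in every rule of length ≥2.

S -> i | SJ; A -> i; B -> c; J -> i | AZ | ZA; Z -> g | BS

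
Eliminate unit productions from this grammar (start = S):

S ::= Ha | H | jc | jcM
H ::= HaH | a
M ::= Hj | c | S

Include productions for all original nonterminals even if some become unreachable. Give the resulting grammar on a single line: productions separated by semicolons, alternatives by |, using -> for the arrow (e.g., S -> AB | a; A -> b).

Unit productions: M->S, S->H.
Unit pairs (A ⇒* B via units): (M,H), (M,S), (S,H).
S: inherits non-unit rules of {H, S} → Ha | HaH | a | jc | jcM.
H: inherits non-unit rules of {H} → HaH | a.
M: inherits non-unit rules of {H, M, S} → Ha | HaH | Hj | a | c | jc | jcM.

S -> a | Ha | jc | HaH | jcM; H -> a | HaH; M -> a | c | Ha | Hj | jc | HaH | jcM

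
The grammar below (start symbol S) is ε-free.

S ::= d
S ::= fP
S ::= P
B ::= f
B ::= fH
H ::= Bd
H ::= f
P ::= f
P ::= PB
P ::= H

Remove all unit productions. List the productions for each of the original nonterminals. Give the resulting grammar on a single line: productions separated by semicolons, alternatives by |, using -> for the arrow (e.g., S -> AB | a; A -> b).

Unit productions: P->H, S->P.
Unit pairs (A ⇒* B via units): (P,H), (S,H), (S,P).
S: inherits non-unit rules of {H, P, S} → Bd | PB | d | f | fP.
B: inherits non-unit rules of {B} → f | fH.
H: inherits non-unit rules of {H} → Bd | f.
P: inherits non-unit rules of {H, P} → Bd | PB | f.

S -> d | f | Bd | PB | fP; B -> f | fH; H -> f | Bd; P -> f | Bd | PB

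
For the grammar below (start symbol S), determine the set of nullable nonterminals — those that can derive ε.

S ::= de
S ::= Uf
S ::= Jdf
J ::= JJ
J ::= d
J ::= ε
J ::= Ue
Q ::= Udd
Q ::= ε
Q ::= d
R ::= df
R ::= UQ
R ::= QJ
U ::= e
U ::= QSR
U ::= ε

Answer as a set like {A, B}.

{J, Q, R, U}

Directly nullable (have an ε-rule): {J, Q, U}.
R is nullable via R -> QJ (every symbol on the right is already known nullable).
Not nullable: S — each has a terminal in every rule's right-hand side or depends on a non-nullable symbol.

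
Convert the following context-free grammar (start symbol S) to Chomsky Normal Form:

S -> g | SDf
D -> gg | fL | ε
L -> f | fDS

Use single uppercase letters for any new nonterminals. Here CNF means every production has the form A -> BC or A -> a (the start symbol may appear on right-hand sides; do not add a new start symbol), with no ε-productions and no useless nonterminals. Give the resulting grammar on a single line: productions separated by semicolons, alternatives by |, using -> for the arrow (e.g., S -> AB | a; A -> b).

S -> g | SA | SE; A -> f; B -> g; C -> DS; D -> AL | BB; E -> DA; L -> f | AC | AS

Nullable: {D}; after ε-elimination: S -> g | Sf | SDf; D -> fL | gg; L -> f | fS | fDS.
No unit productions to eliminate.
TERM: introduce A -> f, B -> g and substitute in every rule of length ≥2.
BIN: L -> ADS becomes L -> AC, C -> DS; S -> SDA becomes S -> SE, E -> DA.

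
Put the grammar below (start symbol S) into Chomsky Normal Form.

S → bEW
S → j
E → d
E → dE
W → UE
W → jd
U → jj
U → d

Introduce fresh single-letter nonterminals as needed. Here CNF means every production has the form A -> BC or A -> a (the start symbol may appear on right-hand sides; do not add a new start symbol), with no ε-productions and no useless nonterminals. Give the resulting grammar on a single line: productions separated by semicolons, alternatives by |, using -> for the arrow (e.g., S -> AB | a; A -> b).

S -> j | BD; A -> d; B -> b; C -> j; D -> EW; E -> d | AE; U -> d | CC; W -> CA | UE

No ε-productions.
No unit productions to eliminate.
TERM: introduce B -> b, A -> d, C -> j and substitute in every rule of length ≥2.
BIN: S -> BEW becomes S -> BD, D -> EW.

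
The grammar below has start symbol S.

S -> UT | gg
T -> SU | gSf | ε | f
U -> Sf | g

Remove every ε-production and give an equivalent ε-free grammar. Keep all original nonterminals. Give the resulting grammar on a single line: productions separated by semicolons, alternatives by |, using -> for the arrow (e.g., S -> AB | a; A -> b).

S -> U | UT | gg; T -> f | SU | gSf; U -> g | Sf

Nullable set: {T}.
S -> UT: T nullable, giving U | UT.
Drop T -> ε.
Unchanged (no nullable symbols): S -> gg; T -> SU; T -> f; T -> gSf; U -> Sf; U -> g.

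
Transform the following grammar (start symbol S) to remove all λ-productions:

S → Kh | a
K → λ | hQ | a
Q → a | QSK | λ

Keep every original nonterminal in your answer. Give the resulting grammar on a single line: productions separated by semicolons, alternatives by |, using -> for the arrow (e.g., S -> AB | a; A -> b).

Nullable set: {K, Q}.
S -> Kh: K nullable, giving Kh | h.
Drop K -> λ.
K -> hQ: Q nullable, giving h | hQ.
Drop Q -> λ.
Q -> QSK: Q, K nullable, giving QS | QSK | S | SK.
Unchanged (no nullable symbols): S -> a; K -> a; Q -> a.

S -> a | h | Kh; K -> a | h | hQ; Q -> S | a | QS | SK | QSK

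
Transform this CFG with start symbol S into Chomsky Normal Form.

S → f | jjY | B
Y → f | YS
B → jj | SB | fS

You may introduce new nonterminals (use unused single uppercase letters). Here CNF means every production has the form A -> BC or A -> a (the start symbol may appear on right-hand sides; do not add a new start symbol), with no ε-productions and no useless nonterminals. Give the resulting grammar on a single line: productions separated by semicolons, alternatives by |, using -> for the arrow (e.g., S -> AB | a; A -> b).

S -> f | AS | CC | CD | SB; A -> f; B -> AS | CC | SB; C -> j; D -> CY; Y -> f | YS

No ε-productions.
After unit-elimination: S -> f | SB | fS | jj | jjY; B -> SB | fS | jj; Y -> f | YS.
TERM: introduce A -> f, C -> j and substitute in every rule of length ≥2.
BIN: S -> CCY becomes S -> CD, D -> CY.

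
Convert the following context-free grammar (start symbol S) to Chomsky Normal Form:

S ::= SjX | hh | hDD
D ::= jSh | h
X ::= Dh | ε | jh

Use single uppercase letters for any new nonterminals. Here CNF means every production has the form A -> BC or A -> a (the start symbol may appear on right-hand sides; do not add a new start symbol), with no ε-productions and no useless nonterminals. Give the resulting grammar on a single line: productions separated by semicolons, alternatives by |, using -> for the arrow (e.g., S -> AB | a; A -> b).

S -> BB | BE | SA | SF; A -> j; B -> h; C -> SB; D -> h | AC; E -> DD; F -> AX; X -> AB | DB

Nullable: {X}; after ε-elimination: S -> Sj | hh | SjX | hDD; D -> h | jSh; X -> Dh | jh.
No unit productions to eliminate.
TERM: introduce B -> h, A -> j and substitute in every rule of length ≥2.
BIN: D -> ASB becomes D -> AC, C -> SB; S -> BDD becomes S -> BE, E -> DD; S -> SAX becomes S -> SF, F -> AX.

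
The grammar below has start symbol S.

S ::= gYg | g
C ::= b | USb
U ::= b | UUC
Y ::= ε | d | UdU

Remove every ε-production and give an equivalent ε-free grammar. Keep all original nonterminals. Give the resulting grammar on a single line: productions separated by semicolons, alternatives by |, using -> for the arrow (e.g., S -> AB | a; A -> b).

Nullable set: {Y}.
S -> gYg: Y nullable, giving gYg | gg.
Drop Y -> ε.
Unchanged (no nullable symbols): S -> g; C -> USb; C -> b; U -> UUC; U -> b; Y -> UdU; Y -> d.

S -> g | gg | gYg; C -> b | USb; U -> b | UUC; Y -> d | UdU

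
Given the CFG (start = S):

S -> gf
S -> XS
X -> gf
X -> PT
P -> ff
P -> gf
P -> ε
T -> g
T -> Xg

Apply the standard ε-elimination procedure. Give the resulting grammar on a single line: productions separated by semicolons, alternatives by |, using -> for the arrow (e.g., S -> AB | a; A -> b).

S -> XS | gf; P -> ff | gf; T -> g | Xg; X -> T | PT | gf

Nullable set: {P}.
Drop P -> ε.
X -> PT: P nullable, giving PT | T.
Unchanged (no nullable symbols): S -> XS; S -> gf; P -> ff; P -> gf; T -> Xg; T -> g; X -> gf.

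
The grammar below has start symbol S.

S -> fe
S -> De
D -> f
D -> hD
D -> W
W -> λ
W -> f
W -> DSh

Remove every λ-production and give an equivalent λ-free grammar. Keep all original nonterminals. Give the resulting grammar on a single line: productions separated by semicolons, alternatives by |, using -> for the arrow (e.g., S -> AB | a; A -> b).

Nullable set: {D, W}.
S -> De: D nullable, giving De | e.
D -> W: W nullable, giving W.
D -> hD: D nullable, giving h | hD.
Drop W -> λ.
W -> DSh: D nullable, giving DSh | Sh.
Unchanged (no nullable symbols): S -> fe; D -> f; W -> f.

S -> e | De | fe; D -> W | f | h | hD; W -> f | Sh | DSh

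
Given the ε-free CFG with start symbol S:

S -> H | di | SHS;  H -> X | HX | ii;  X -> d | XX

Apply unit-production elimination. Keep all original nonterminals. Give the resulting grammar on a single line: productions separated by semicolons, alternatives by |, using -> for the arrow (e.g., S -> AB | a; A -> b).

Unit productions: H->X, S->H.
Unit pairs (A ⇒* B via units): (H,X), (S,H), (S,X).
S: inherits non-unit rules of {H, S, X} → HX | SHS | XX | d | di | ii.
H: inherits non-unit rules of {H, X} → HX | XX | d | ii.
X: inherits non-unit rules of {X} → XX | d.

S -> d | HX | XX | di | ii | SHS; H -> d | HX | XX | ii; X -> d | XX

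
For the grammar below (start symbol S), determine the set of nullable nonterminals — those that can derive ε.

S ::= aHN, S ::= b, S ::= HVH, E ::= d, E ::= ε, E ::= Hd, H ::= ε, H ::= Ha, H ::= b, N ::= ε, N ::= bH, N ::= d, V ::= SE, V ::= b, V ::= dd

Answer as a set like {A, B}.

{E, H, N}

Directly nullable (have an ε-rule): {E, H, N}.
Not nullable: S, V — each has a terminal in every rule's right-hand side or depends on a non-nullable symbol.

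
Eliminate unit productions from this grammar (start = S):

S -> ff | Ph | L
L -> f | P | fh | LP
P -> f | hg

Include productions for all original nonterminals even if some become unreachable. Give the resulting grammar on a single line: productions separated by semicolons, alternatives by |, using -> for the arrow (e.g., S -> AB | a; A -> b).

Unit productions: L->P, S->L.
Unit pairs (A ⇒* B via units): (L,P), (S,L), (S,P).
S: inherits non-unit rules of {L, P, S} → LP | Ph | f | ff | fh | hg.
L: inherits non-unit rules of {L, P} → LP | f | fh | hg.
P: inherits non-unit rules of {P} → f | hg.

S -> f | LP | Ph | ff | fh | hg; L -> f | LP | fh | hg; P -> f | hg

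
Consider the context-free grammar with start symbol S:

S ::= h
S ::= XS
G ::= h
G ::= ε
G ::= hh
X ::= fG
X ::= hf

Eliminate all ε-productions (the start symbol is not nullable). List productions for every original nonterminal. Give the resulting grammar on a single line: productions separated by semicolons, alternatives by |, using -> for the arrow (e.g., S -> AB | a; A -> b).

Nullable set: {G}.
Drop G -> ε.
X -> fG: G nullable, giving f | fG.
Unchanged (no nullable symbols): S -> XS; S -> h; G -> h; G -> hh; X -> hf.

S -> h | XS; G -> h | hh; X -> f | fG | hf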